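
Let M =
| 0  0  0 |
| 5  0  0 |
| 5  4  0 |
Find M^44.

M is strictly triangular, hence nilpotent: M^3 = 0, so M^44 = 0.

[[0, 0, 0], [0, 0, 0], [0, 0, 0]]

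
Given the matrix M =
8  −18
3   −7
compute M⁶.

tr M = 1 and det M = −2, so the characteristic polynomial is λ² − (1)λ + (−2) with roots −1 and 2.
Eigenvectors give P = [[2, 3], [1, 1]] with P⁻¹ = [[−1, 3], [1, −2]], and M = P·diag(−1, 2)·P⁻¹.
Then M⁶ = P·diag(1, 64)·P⁻¹ = [[2, 192], [1, 64]] · [[−1, 3], [1, −2]] = [[190, −378], [63, −125]].

[[190, −378], [63, −125]]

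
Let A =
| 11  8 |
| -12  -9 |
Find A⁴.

[[241, 160], [-240, -159]]

tr A = 2 and det A = -3, so the characteristic polynomial is λ² − (2)λ + (-3) with roots 3 and -1.
Eigenvectors give P = [[-1, -2], [1, 3]] with P⁻¹ = [[-3, -2], [1, 1]], and A = P·diag(3, -1)·P⁻¹.
Then A⁴ = P·diag(81, 1)·P⁻¹ = [[-81, -2], [81, 3]] · [[-3, -2], [1, 1]] = [[241, 160], [-240, -159]].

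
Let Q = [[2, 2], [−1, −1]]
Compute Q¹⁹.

[[2, 2], [−1, −1]]

Q² = Q (a projection; rank 1, trace 1), so Q¹⁹ = Q.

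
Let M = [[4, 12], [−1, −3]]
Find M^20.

[[4, 12], [−1, −3]]

M² = M (a projection; rank 1, trace 1), so M^20 = M.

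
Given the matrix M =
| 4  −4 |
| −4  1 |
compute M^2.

[[32, −20], [−20, 17]]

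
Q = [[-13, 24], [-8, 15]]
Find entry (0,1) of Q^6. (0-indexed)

4368

tr Q = 2 and det Q = -3, so the characteristic polynomial is λ² − (2)λ + (-3) with roots -1 and 3.
Eigenvectors give P = [[2, 3], [1, 2]] with P⁻¹ = [[2, -3], [-1, 2]], and Q = P·diag(-1, 3)·P⁻¹.
Then Q^6 = P·diag(1, 729)·P⁻¹ = [[2, 2187], [1, 1458]] · [[2, -3], [-1, 2]] = [[-2183, 4368], [-1456, 2913]].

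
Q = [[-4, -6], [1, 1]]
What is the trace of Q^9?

tr Q = -3 and det Q = 2, so the characteristic polynomial is λ² − (-3)λ + (2) with roots -1 and -2.
Eigenvectors give P = [[-2, 3], [1, -1]] with P⁻¹ = [[1, 3], [1, 2]], and Q = P·diag(-1, -2)·P⁻¹.
Then Q^9 = P·diag(-1, -512)·P⁻¹ = [[2, -1536], [-1, 512]] · [[1, 3], [1, 2]] = [[-1534, -3066], [511, 1021]].

-513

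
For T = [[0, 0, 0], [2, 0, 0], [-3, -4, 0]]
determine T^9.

T is strictly triangular, hence nilpotent: T^3 = 0, so T^9 = 0.

[[0, 0, 0], [0, 0, 0], [0, 0, 0]]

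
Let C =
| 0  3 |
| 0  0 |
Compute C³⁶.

C is strictly triangular, hence nilpotent: C² = 0, so C³⁶ = 0.

[[0, 0], [0, 0]]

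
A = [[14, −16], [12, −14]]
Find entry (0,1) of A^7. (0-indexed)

−1024

tr A = 0 and det A = −4, so the characteristic polynomial is λ² − (0)λ + (−4) with roots 2 and −2.
Eigenvectors give P = [[4, 1], [3, 1]] with P⁻¹ = [[1, −1], [−3, 4]], and A = P·diag(2, −2)·P⁻¹.
Then A^7 = P·diag(128, −128)·P⁻¹ = [[512, −128], [384, −128]] · [[1, −1], [−3, 4]] = [[896, −1024], [768, −896]].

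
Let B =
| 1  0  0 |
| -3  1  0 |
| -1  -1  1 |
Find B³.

[[1, 0, 0], [-9, 1, 0], [6, -3, 1]]

B = I + N where N = [[0, 0, 0], [-3, 0, 0], [-1, -1, 0]] is strictly lower-triangular, so N³ = 0.
(I + N)³ = I + 3·N + 3·N² = [[1, 0, 0], [-9, 1, 0], [6, -3, 1]].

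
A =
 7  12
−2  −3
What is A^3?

tr A = 4 and det A = 3, so the characteristic polynomial is λ² − (4)λ + (3) with roots 3 and 1.
Eigenvectors give P = [[3, 2], [−1, −1]] with P⁻¹ = [[1, 2], [−1, −3]], and A = P·diag(3, 1)·P⁻¹.
Then A^3 = P·diag(27, 1)·P⁻¹ = [[81, 2], [−27, −1]] · [[1, 2], [−1, −3]] = [[79, 156], [−26, −51]].

[[79, 156], [−26, −51]]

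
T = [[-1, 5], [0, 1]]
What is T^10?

[[1, 0], [0, 1]]

T² = I (check: tr T = 0 and det T = -1), so T^10 = I since 10 is even.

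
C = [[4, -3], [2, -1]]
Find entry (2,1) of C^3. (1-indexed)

C^2 = [[10, -9], [6, -5]]
C^3 = [[22, -21], [14, -13]]

14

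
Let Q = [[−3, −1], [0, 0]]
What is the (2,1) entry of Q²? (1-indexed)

0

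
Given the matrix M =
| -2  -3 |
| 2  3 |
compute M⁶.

[[-2, -3], [2, 3]]

M² = M (a projection; rank 1, trace 1), so M⁶ = M.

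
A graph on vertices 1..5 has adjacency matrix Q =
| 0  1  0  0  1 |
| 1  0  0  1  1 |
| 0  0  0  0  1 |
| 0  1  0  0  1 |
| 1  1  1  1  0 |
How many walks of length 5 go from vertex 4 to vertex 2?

The number of length-5 walks from vertex 4 to vertex 2 is entry (4,2) of Q^5, where Q is the adjacency matrix.
Q^2 = [[2, 1, 1, 2, 1], [1, 3, 1, 1, 2], [1, 1, 1, 1, 0], [2, 1, 1, 2, 1], [1, 2, 0, 1, 4]]
Q^3 = [[2, 5, 1, 2, 6], [5, 4, 2, 5, 6], [1, 2, 0, 1, 4], [2, 5, 1, 2, 6], [6, 6, 4, 6, 4]]
Q^4 = [[11, 10, 6, 11, 10], [10, 16, 6, 10, 16], [6, 6, 4, 6, 4], [11, 10, 6, 11, 10], [10, 16, 4, 10, 22]]
Q^5 = [[20, 32, 10, 20, 38], [32, 36, 16, 32, 42], [10, 16, 4, 10, 22], [20, 32, 10, 20, 38], [38, 42, 22, 38, 40]]

32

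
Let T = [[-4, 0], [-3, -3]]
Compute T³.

T² = [[16, 0], [21, 9]]
T³ = [[-64, 0], [-111, -27]]

[[-64, 0], [-111, -27]]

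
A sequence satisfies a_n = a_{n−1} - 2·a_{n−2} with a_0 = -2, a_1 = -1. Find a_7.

With companion matrix A = [[1, -2], [1, 0]], [a_n, a_{n−1}]ᵀ = A·[a_{n−1}, a_{n−2}]ᵀ, so [a_7, a_6]ᵀ = A^6·[a_1, a_0]ᵀ.
A^6 = [[7, -10], [5, 2]], giving [a_7, a_6]ᵀ = [[13], [-9]].

13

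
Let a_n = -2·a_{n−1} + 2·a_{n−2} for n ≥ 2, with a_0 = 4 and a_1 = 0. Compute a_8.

With companion matrix T = [[-2, 2], [1, 0]], [a_n, a_{n−1}]ᵀ = T·[a_{n−1}, a_{n−2}]ᵀ, so [a_8, a_7]ᵀ = T⁷·[a_1, a_0]ᵀ.
T⁷ = [[-896, 656], [328, -240]], giving [a_8, a_7]ᵀ = [[2624], [-960]].

2624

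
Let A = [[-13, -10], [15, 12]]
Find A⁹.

tr A = -1 and det A = -6, so the characteristic polynomial is λ² − (-1)λ + (-6) with roots 2 and -3.
Eigenvectors give P = [[2, -1], [-3, 1]] with P⁻¹ = [[-1, -1], [-3, -2]], and A = P·diag(2, -3)·P⁻¹.
Then A⁹ = P·diag(512, -19683)·P⁻¹ = [[1024, 19683], [-1536, -19683]] · [[-1, -1], [-3, -2]] = [[-60073, -40390], [60585, 40902]].

[[-60073, -40390], [60585, 40902]]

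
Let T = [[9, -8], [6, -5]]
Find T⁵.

tr T = 4 and det T = 3, so the characteristic polynomial is λ² − (4)λ + (3) with roots 1 and 3.
Eigenvectors give P = [[1, 4], [1, 3]] with P⁻¹ = [[-3, 4], [1, -1]], and T = P·diag(1, 3)·P⁻¹.
Then T⁵ = P·diag(1, 243)·P⁻¹ = [[1, 972], [1, 729]] · [[-3, 4], [1, -1]] = [[969, -968], [726, -725]].

[[969, -968], [726, -725]]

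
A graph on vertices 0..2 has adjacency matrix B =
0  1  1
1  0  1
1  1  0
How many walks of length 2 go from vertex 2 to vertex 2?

2

The number of length-2 walks from vertex 2 to vertex 2 is entry (2,2) of B², where B is the adjacency matrix.
B² = [[2, 1, 1], [1, 2, 1], [1, 1, 2]]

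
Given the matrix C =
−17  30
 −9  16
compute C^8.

[[1531, −2550], [765, −1274]]

tr C = −1 and det C = −2, so the characteristic polynomial is λ² − (−1)λ + (−2) with roots −2 and 1.
Eigenvectors give P = [[−2, −5], [−1, −3]] with P⁻¹ = [[−3, 5], [1, −2]], and C = P·diag(−2, 1)·P⁻¹.
Then C^8 = P·diag(256, 1)·P⁻¹ = [[−512, −5], [−256, −3]] · [[−3, 5], [1, −2]] = [[1531, −2550], [765, −1274]].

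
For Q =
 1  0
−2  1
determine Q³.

Q = I + N where N = [[0, 0], [−2, 0]] is strictly lower-triangular, so N² = 0.
(I + N)³ = I + 3·N = [[1, 0], [−6, 1]].

[[1, 0], [−6, 1]]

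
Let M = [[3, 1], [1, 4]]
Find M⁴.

[[149, 189], [189, 338]]

M² = [[10, 7], [7, 17]]
M³ = [[37, 38], [38, 75]]
M⁴ = [[149, 189], [189, 338]]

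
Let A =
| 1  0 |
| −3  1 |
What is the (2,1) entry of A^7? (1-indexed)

A = I + N where N = [[0, 0], [−3, 0]] is strictly lower-triangular, so N^2 = 0.
(I + N)^7 = I + 7·N = [[1, 0], [−21, 1]].

−21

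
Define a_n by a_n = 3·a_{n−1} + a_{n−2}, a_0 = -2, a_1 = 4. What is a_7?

4036

With companion matrix Q = [[3, 1], [1, 0]], [a_n, a_{n−1}]ᵀ = Q·[a_{n−1}, a_{n−2}]ᵀ, so [a_7, a_6]ᵀ = Q^6·[a_1, a_0]ᵀ.
Q^6 = [[1189, 360], [360, 109]], giving [a_7, a_6]ᵀ = [[4036], [1222]].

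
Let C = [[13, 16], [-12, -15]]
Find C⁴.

[[-239, -320], [240, 321]]

tr C = -2 and det C = -3, so the characteristic polynomial is λ² − (-2)λ + (-3) with roots 1 and -3.
Eigenvectors give P = [[4, 1], [-3, -1]] with P⁻¹ = [[1, 1], [-3, -4]], and C = P·diag(1, -3)·P⁻¹.
Then C⁴ = P·diag(1, 81)·P⁻¹ = [[4, 81], [-3, -81]] · [[1, 1], [-3, -4]] = [[-239, -320], [240, 321]].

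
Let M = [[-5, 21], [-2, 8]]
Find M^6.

[[-377, 1323], [-126, 442]]

tr M = 3 and det M = 2, so the characteristic polynomial is λ² − (3)λ + (2) with roots 1 and 2.
Eigenvectors give P = [[7, 3], [2, 1]] with P⁻¹ = [[1, -3], [-2, 7]], and M = P·diag(1, 2)·P⁻¹.
Then M^6 = P·diag(1, 64)·P⁻¹ = [[7, 192], [2, 64]] · [[1, -3], [-2, 7]] = [[-377, 1323], [-126, 442]].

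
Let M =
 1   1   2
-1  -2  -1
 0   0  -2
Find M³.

M² = [[0, -1, -3], [1, 3, 2], [0, 0, 4]]
M³ = [[1, 2, 7], [-2, -5, -5], [0, 0, -8]]

[[1, 2, 7], [-2, -5, -5], [0, 0, -8]]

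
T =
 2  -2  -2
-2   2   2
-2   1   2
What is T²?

[[12, -10, -12], [-12, 10, 12], [-10, 8, 10]]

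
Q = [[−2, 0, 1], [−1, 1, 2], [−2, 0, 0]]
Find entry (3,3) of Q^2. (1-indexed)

−2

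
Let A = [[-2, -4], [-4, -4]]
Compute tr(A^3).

-360

A^2 = [[20, 24], [24, 32]]
A^3 = [[-136, -176], [-176, -224]]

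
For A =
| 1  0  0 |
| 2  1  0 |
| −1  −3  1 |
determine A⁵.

[[1, 0, 0], [10, 1, 0], [−65, −15, 1]]

A = I + N where N = [[0, 0, 0], [2, 0, 0], [−1, −3, 0]] is strictly lower-triangular, so N³ = 0.
(I + N)⁵ = I + 5·N + 10·N² = [[1, 0, 0], [10, 1, 0], [−65, −15, 1]].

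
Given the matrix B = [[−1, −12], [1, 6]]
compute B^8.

[[−18659, −75660], [6305, 25476]]

tr B = 5 and det B = 6, so the characteristic polynomial is λ² − (5)λ + (6) with roots 2 and 3.
Eigenvectors give P = [[4, −3], [−1, 1]] with P⁻¹ = [[1, 3], [1, 4]], and B = P·diag(2, 3)·P⁻¹.
Then B^8 = P·diag(256, 6561)·P⁻¹ = [[1024, −19683], [−256, 6561]] · [[1, 3], [1, 4]] = [[−18659, −75660], [6305, 25476]].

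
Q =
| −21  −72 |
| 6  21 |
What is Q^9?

[[−137781, −472392], [39366, 137781]]

tr Q = 0 and det Q = −9, so the characteristic polynomial is λ² − (0)λ + (−9) with roots −3 and 3.
Eigenvectors give P = [[4, −3], [−1, 1]] with P⁻¹ = [[1, 3], [1, 4]], and Q = P·diag(−3, 3)·P⁻¹.
Then Q^9 = P·diag(−19683, 19683)·P⁻¹ = [[−78732, −59049], [19683, 19683]] · [[1, 3], [1, 4]] = [[−137781, −472392], [39366, 137781]].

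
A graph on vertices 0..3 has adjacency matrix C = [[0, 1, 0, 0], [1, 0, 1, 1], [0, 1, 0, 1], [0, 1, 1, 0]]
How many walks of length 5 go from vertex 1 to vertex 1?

The number of length-5 walks from vertex 1 to vertex 1 is entry (1,1) of C^5, where C is the adjacency matrix.
C^2 = [[1, 0, 1, 1], [0, 3, 1, 1], [1, 1, 2, 1], [1, 1, 1, 2]]
C^3 = [[0, 3, 1, 1], [3, 2, 4, 4], [1, 4, 2, 3], [1, 4, 3, 2]]
C^4 = [[3, 2, 4, 4], [2, 11, 6, 6], [4, 6, 7, 6], [4, 6, 6, 7]]
C^5 = [[2, 11, 6, 6], [11, 14, 17, 17], [6, 17, 12, 13], [6, 17, 13, 12]]

14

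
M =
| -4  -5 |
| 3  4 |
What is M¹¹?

M² = I (check: tr M = 0 and det M = -1), so M¹¹ = M since 11 is odd.

[[-4, -5], [3, 4]]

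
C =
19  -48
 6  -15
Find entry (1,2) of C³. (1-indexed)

-624

tr C = 4 and det C = 3, so the characteristic polynomial is λ² − (4)λ + (3) with roots 3 and 1.
Eigenvectors give P = [[3, 8], [1, 3]] with P⁻¹ = [[3, -8], [-1, 3]], and C = P·diag(3, 1)·P⁻¹.
Then C³ = P·diag(27, 1)·P⁻¹ = [[81, 8], [27, 3]] · [[3, -8], [-1, 3]] = [[235, -624], [78, -207]].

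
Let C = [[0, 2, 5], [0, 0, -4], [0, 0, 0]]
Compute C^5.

[[0, 0, 0], [0, 0, 0], [0, 0, 0]]

C is strictly triangular, hence nilpotent: C^3 = 0, so C^5 = 0.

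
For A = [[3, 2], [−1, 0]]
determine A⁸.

[[511, 510], [−255, −254]]

tr A = 3 and det A = 2, so the characteristic polynomial is λ² − (3)λ + (2) with roots 1 and 2.
Eigenvectors give P = [[1, 2], [−1, −1]] with P⁻¹ = [[−1, −2], [1, 1]], and A = P·diag(1, 2)·P⁻¹.
Then A⁸ = P·diag(1, 256)·P⁻¹ = [[1, 512], [−1, −256]] · [[−1, −2], [1, 1]] = [[511, 510], [−255, −254]].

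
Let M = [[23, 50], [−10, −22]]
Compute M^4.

tr M = 1 and det M = −6, so the characteristic polynomial is λ² − (1)λ + (−6) with roots 3 and −2.
Eigenvectors give P = [[5, −2], [−2, 1]] with P⁻¹ = [[1, 2], [2, 5]], and M = P·diag(3, −2)·P⁻¹.
Then M^4 = P·diag(81, 16)·P⁻¹ = [[405, −32], [−162, 16]] · [[1, 2], [2, 5]] = [[341, 650], [−130, −244]].

[[341, 650], [−130, −244]]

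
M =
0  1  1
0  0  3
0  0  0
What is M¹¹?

M is strictly triangular, hence nilpotent: M³ = 0, so M¹¹ = 0.

[[0, 0, 0], [0, 0, 0], [0, 0, 0]]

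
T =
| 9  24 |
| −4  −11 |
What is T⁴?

[[−159, −480], [80, 241]]

tr T = −2 and det T = −3, so the characteristic polynomial is λ² − (−2)λ + (−3) with roots −3 and 1.
Eigenvectors give P = [[−2, −3], [1, 1]] with P⁻¹ = [[1, 3], [−1, −2]], and T = P·diag(−3, 1)·P⁻¹.
Then T⁴ = P·diag(81, 1)·P⁻¹ = [[−162, −3], [81, 1]] · [[1, 3], [−1, −2]] = [[−159, −480], [80, 241]].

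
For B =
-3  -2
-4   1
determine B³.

B² = [[17, 4], [8, 9]]
B³ = [[-67, -30], [-60, -7]]

[[-67, -30], [-60, -7]]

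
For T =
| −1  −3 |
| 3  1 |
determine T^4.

T^2 = [[−8, 0], [0, −8]]
T^3 = [[8, 24], [−24, −8]]
T^4 = [[64, 0], [0, 64]]

[[64, 0], [0, 64]]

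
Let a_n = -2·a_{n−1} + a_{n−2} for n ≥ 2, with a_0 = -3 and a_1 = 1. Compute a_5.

With companion matrix Q = [[-2, 1], [1, 0]], [a_n, a_{n−1}]ᵀ = Q·[a_{n−1}, a_{n−2}]ᵀ, so [a_5, a_4]ᵀ = Q^4·[a_1, a_0]ᵀ.
Q^4 = [[29, -12], [-12, 5]], giving [a_5, a_4]ᵀ = [[65], [-27]].

65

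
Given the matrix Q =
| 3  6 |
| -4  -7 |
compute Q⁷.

tr Q = -4 and det Q = 3, so the characteristic polynomial is λ² − (-4)λ + (3) with roots -3 and -1.
Eigenvectors give P = [[1, -3], [-1, 2]] with P⁻¹ = [[-2, -3], [-1, -1]], and Q = P·diag(-3, -1)·P⁻¹.
Then Q⁷ = P·diag(-2187, -1)·P⁻¹ = [[-2187, 3], [2187, -2]] · [[-2, -3], [-1, -1]] = [[4371, 6558], [-4372, -6559]].

[[4371, 6558], [-4372, -6559]]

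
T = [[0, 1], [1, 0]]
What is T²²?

T² = I (check: tr T = 0 and det T = −1), so T²² = I since 22 is even.

[[1, 0], [0, 1]]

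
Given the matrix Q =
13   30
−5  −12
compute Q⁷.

[[6817, 13890], [−2315, −4758]]

tr Q = 1 and det Q = −6, so the characteristic polynomial is λ² − (1)λ + (−6) with roots 3 and −2.
Eigenvectors give P = [[3, −2], [−1, 1]] with P⁻¹ = [[1, 2], [1, 3]], and Q = P·diag(3, −2)·P⁻¹.
Then Q⁷ = P·diag(2187, −128)·P⁻¹ = [[6561, 256], [−2187, −128]] · [[1, 2], [1, 3]] = [[6817, 13890], [−2315, −4758]].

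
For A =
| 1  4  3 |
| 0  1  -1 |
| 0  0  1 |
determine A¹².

[[1, 48, -228], [0, 1, -12], [0, 0, 1]]

A = I + N where N = [[0, 4, 3], [0, 0, -1], [0, 0, 0]] is strictly upper-triangular, so N³ = 0.
(I + N)¹² = I + 12·N + 66·N² = [[1, 48, -228], [0, 1, -12], [0, 0, 1]].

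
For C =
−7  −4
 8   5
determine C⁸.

tr C = −2 and det C = −3, so the characteristic polynomial is λ² − (−2)λ + (−3) with roots −3 and 1.
Eigenvectors give P = [[−1, −1], [1, 2]] with P⁻¹ = [[−2, −1], [1, 1]], and C = P·diag(−3, 1)·P⁻¹.
Then C⁸ = P·diag(6561, 1)·P⁻¹ = [[−6561, −1], [6561, 2]] · [[−2, −1], [1, 1]] = [[13121, 6560], [−13120, −6559]].

[[13121, 6560], [−13120, −6559]]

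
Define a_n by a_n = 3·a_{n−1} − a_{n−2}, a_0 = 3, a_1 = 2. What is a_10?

5778

With companion matrix A = [[3, −1], [1, 0]], [a_n, a_{n−1}]ᵀ = A·[a_{n−1}, a_{n−2}]ᵀ, so [a_10, a_9]ᵀ = A⁹·[a_1, a_0]ᵀ.
A⁹ = [[6765, −2584], [2584, −987]], giving [a_10, a_9]ᵀ = [[5778], [2207]].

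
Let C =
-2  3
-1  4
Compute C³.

[[-8, 27], [-9, 46]]

C² = [[1, 6], [-2, 13]]
C³ = [[-8, 27], [-9, 46]]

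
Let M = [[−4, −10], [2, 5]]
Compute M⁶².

M² = M (a projection; rank 1, trace 1), so M⁶² = M.

[[−4, −10], [2, 5]]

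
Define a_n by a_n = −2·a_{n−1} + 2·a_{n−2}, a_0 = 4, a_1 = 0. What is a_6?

With companion matrix Q = [[−2, 2], [1, 0]], [a_n, a_{n−1}]ᵀ = Q·[a_{n−1}, a_{n−2}]ᵀ, so [a_6, a_5]ᵀ = Q^5·[a_1, a_0]ᵀ.
Q^5 = [[−120, 88], [44, −32]], giving [a_6, a_5]ᵀ = [[352], [−128]].

352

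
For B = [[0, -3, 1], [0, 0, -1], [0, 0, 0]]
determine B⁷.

B is strictly triangular, hence nilpotent: B³ = 0, so B⁷ = 0.

[[0, 0, 0], [0, 0, 0], [0, 0, 0]]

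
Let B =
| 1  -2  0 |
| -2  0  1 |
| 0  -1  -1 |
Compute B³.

B² = [[5, -2, -2], [-2, 3, -1], [2, 1, 0]]
B³ = [[9, -8, 0], [-8, 5, 4], [0, -4, 1]]

[[9, -8, 0], [-8, 5, 4], [0, -4, 1]]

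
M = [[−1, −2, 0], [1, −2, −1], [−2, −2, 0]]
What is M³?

M² = [[−1, 6, 2], [−1, 4, 2], [0, 8, 2]]
M³ = [[3, −14, −6], [1, −10, −4], [4, −20, −8]]

[[3, −14, −6], [1, −10, −4], [4, −20, −8]]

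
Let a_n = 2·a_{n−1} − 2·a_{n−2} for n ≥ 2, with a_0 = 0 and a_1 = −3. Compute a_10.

With companion matrix M = [[2, −2], [1, 0]], [a_n, a_{n−1}]ᵀ = M·[a_{n−1}, a_{n−2}]ᵀ, so [a_10, a_9]ᵀ = M⁹·[a_1, a_0]ᵀ.
M⁹ = [[32, −32], [16, 0]], giving [a_10, a_9]ᵀ = [[−96], [−48]].

−96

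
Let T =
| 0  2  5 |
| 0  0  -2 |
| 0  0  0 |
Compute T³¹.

T is strictly triangular, hence nilpotent: T³ = 0, so T³¹ = 0.

[[0, 0, 0], [0, 0, 0], [0, 0, 0]]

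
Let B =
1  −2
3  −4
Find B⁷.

tr B = −3 and det B = 2, so the characteristic polynomial is λ² − (−3)λ + (2) with roots −2 and −1.
Eigenvectors give P = [[2, −1], [3, −1]] with P⁻¹ = [[−1, 1], [−3, 2]], and B = P·diag(−2, −1)·P⁻¹.
Then B⁷ = P·diag(−128, −1)·P⁻¹ = [[−256, 1], [−384, 1]] · [[−1, 1], [−3, 2]] = [[253, −254], [381, −382]].

[[253, −254], [381, −382]]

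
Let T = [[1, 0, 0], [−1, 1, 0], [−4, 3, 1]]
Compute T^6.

T = I + N where N = [[0, 0, 0], [−1, 0, 0], [−4, 3, 0]] is strictly lower-triangular, so N^3 = 0.
(I + N)^6 = I + 6·N + 15·N^2 = [[1, 0, 0], [−6, 1, 0], [−69, 18, 1]].

[[1, 0, 0], [−6, 1, 0], [−69, 18, 1]]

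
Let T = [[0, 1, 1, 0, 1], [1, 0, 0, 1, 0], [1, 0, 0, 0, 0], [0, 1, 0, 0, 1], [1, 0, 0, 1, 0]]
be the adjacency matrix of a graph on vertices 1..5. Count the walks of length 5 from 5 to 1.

23

The number of length-5 walks from vertex 5 to vertex 1 is entry (5,1) of T⁵, where T is the adjacency matrix.
T² = [[3, 0, 0, 2, 0], [0, 2, 1, 0, 2], [0, 1, 1, 0, 1], [2, 0, 0, 2, 0], [0, 2, 1, 0, 2]]
T³ = [[0, 5, 3, 0, 5], [5, 0, 0, 4, 0], [3, 0, 0, 2, 0], [0, 4, 2, 0, 4], [5, 0, 0, 4, 0]]
T⁴ = [[13, 0, 0, 10, 0], [0, 9, 5, 0, 9], [0, 5, 3, 0, 5], [10, 0, 0, 8, 0], [0, 9, 5, 0, 9]]
T⁵ = [[0, 23, 13, 0, 23], [23, 0, 0, 18, 0], [13, 0, 0, 10, 0], [0, 18, 10, 0, 18], [23, 0, 0, 18, 0]]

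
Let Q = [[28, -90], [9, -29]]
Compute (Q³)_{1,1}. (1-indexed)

82

tr Q = -1 and det Q = -2, so the characteristic polynomial is λ² − (-1)λ + (-2) with roots -2 and 1.
Eigenvectors give P = [[3, 10], [1, 3]] with P⁻¹ = [[-3, 10], [1, -3]], and Q = P·diag(-2, 1)·P⁻¹.
Then Q³ = P·diag(-8, 1)·P⁻¹ = [[-24, 10], [-8, 3]] · [[-3, 10], [1, -3]] = [[82, -270], [27, -89]].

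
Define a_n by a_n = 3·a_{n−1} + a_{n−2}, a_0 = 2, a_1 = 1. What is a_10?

With companion matrix T = [[3, 1], [1, 0]], [a_n, a_{n−1}]ᵀ = T·[a_{n−1}, a_{n−2}]ᵀ, so [a_10, a_9]ᵀ = T⁹·[a_1, a_0]ᵀ.
T⁹ = [[42837, 12970], [12970, 3927]], giving [a_10, a_9]ᵀ = [[68777], [20824]].

68777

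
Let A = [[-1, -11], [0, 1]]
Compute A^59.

A² = I (check: tr A = 0 and det A = -1), so A^59 = A since 59 is odd.

[[-1, -11], [0, 1]]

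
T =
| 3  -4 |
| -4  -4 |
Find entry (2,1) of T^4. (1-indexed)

T^2 = [[25, 4], [4, 32]]
T^3 = [[59, -116], [-116, -144]]
T^4 = [[641, 228], [228, 1040]]

228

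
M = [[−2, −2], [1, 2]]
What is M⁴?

M² = [[2, 0], [0, 2]]
M³ = [[−4, −4], [2, 4]]
M⁴ = [[4, 0], [0, 4]]

[[4, 0], [0, 4]]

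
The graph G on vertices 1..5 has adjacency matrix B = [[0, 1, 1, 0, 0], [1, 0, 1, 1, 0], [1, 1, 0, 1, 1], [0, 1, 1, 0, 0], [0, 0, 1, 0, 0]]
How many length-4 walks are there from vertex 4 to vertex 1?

11

The number of length-4 walks from vertex 4 to vertex 1 is entry (4,1) of B^4, where B is the adjacency matrix.
B^2 = [[2, 1, 1, 2, 1], [1, 3, 2, 1, 1], [1, 2, 4, 1, 0], [2, 1, 1, 2, 1], [1, 1, 0, 1, 1]]
B^3 = [[2, 5, 6, 2, 1], [5, 4, 6, 5, 2], [6, 6, 4, 6, 4], [2, 5, 6, 2, 1], [1, 2, 4, 1, 0]]
B^4 = [[11, 10, 10, 11, 6], [10, 16, 16, 10, 6], [10, 16, 22, 10, 4], [11, 10, 10, 11, 6], [6, 6, 4, 6, 4]]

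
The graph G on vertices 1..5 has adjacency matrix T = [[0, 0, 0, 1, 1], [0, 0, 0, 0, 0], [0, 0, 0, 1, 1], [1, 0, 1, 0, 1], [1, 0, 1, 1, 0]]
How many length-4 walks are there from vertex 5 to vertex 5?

15

The number of length-4 walks from vertex 5 to vertex 5 is entry (5,5) of T⁴, where T is the adjacency matrix.
T² = [[2, 0, 2, 1, 1], [0, 0, 0, 0, 0], [2, 0, 2, 1, 1], [1, 0, 1, 3, 2], [1, 0, 1, 2, 3]]
T³ = [[2, 0, 2, 5, 5], [0, 0, 0, 0, 0], [2, 0, 2, 5, 5], [5, 0, 5, 4, 5], [5, 0, 5, 5, 4]]
T⁴ = [[10, 0, 10, 9, 9], [0, 0, 0, 0, 0], [10, 0, 10, 9, 9], [9, 0, 9, 15, 14], [9, 0, 9, 14, 15]]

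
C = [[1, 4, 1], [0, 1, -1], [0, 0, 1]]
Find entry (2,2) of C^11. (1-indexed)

1

C = I + N where N = [[0, 4, 1], [0, 0, -1], [0, 0, 0]] is strictly upper-triangular, so N^3 = 0.
(I + N)^11 = I + 11·N + 55·N^2 = [[1, 44, -209], [0, 1, -11], [0, 0, 1]].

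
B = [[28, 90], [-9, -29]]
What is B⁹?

[[4618, 15390], [-1539, -5129]]

tr B = -1 and det B = -2, so the characteristic polynomial is λ² − (-1)λ + (-2) with roots 1 and -2.
Eigenvectors give P = [[-10, 3], [3, -1]] with P⁻¹ = [[-1, -3], [-3, -10]], and B = P·diag(1, -2)·P⁻¹.
Then B⁹ = P·diag(1, -512)·P⁻¹ = [[-10, -1536], [3, 512]] · [[-1, -3], [-3, -10]] = [[4618, 15390], [-1539, -5129]].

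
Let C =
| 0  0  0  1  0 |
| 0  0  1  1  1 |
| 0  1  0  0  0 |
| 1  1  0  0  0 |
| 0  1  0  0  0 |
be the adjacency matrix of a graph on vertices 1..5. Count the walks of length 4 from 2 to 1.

4

The number of length-4 walks from vertex 2 to vertex 1 is entry (2,1) of C⁴, where C is the adjacency matrix.
C² = [[1, 1, 0, 0, 0], [1, 3, 0, 0, 0], [0, 0, 1, 1, 1], [0, 0, 1, 2, 1], [0, 0, 1, 1, 1]]
C³ = [[0, 0, 1, 2, 1], [0, 0, 3, 4, 3], [1, 3, 0, 0, 0], [2, 4, 0, 0, 0], [1, 3, 0, 0, 0]]
C⁴ = [[2, 4, 0, 0, 0], [4, 10, 0, 0, 0], [0, 0, 3, 4, 3], [0, 0, 4, 6, 4], [0, 0, 3, 4, 3]]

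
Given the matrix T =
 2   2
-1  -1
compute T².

[[2, 2], [-1, -1]]

T² = T (a projection; rank 1, trace 1), so T² = T.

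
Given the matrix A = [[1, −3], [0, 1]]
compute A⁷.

[[1, −21], [0, 1]]

A = I + N where N = [[0, −3], [0, 0]] is strictly upper-triangular, so N² = 0.
(I + N)⁷ = I + 7·N = [[1, −21], [0, 1]].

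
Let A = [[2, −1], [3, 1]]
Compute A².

[[1, −3], [9, −2]]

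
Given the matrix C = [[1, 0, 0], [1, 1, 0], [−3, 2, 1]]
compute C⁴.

C = I + N where N = [[0, 0, 0], [1, 0, 0], [−3, 2, 0]] is strictly lower-triangular, so N³ = 0.
(I + N)⁴ = I + 4·N + 6·N² = [[1, 0, 0], [4, 1, 0], [0, 8, 1]].

[[1, 0, 0], [4, 1, 0], [0, 8, 1]]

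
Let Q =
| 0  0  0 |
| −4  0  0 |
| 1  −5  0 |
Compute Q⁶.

Q is strictly triangular, hence nilpotent: Q³ = 0, so Q⁶ = 0.

[[0, 0, 0], [0, 0, 0], [0, 0, 0]]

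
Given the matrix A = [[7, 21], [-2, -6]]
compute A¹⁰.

A² = A (a projection; rank 1, trace 1), so A¹⁰ = A.

[[7, 21], [-2, -6]]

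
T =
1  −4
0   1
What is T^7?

[[1, −28], [0, 1]]

T = I + N where N = [[0, −4], [0, 0]] is strictly upper-triangular, so N^2 = 0.
(I + N)^7 = I + 7·N = [[1, −28], [0, 1]].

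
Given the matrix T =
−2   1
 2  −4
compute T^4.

T^2 = [[6, −6], [−12, 18]]
T^3 = [[−24, 30], [60, −84]]
T^4 = [[108, −144], [−288, 396]]

[[108, −144], [−288, 396]]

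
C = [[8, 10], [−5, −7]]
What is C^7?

tr C = 1 and det C = −6, so the characteristic polynomial is λ² − (1)λ + (−6) with roots −2 and 3.
Eigenvectors give P = [[−1, 2], [1, −1]] with P⁻¹ = [[1, 2], [1, 1]], and C = P·diag(−2, 3)·P⁻¹.
Then C^7 = P·diag(−128, 2187)·P⁻¹ = [[128, 4374], [−128, −2187]] · [[1, 2], [1, 1]] = [[4502, 4630], [−2315, −2443]].

[[4502, 4630], [−2315, −2443]]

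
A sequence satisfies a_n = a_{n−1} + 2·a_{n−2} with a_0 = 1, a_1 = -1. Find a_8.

1

With companion matrix M = [[1, 2], [1, 0]], [a_n, a_{n−1}]ᵀ = M·[a_{n−1}, a_{n−2}]ᵀ, so [a_8, a_7]ᵀ = M⁷·[a_1, a_0]ᵀ.
M⁷ = [[85, 86], [43, 42]], giving [a_8, a_7]ᵀ = [[1], [-1]].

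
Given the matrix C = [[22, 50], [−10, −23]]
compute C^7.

[[9388, 23150], [−4630, −11447]]

tr C = −1 and det C = −6, so the characteristic polynomial is λ² − (−1)λ + (−6) with roots 2 and −3.
Eigenvectors give P = [[5, −2], [−2, 1]] with P⁻¹ = [[1, 2], [2, 5]], and C = P·diag(2, −3)·P⁻¹.
Then C^7 = P·diag(128, −2187)·P⁻¹ = [[640, 4374], [−256, −2187]] · [[1, 2], [2, 5]] = [[9388, 23150], [−4630, −11447]].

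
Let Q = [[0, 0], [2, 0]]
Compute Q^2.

[[0, 0], [0, 0]]

Q is strictly triangular, hence nilpotent: Q^2 = 0, so Q^2 = 0.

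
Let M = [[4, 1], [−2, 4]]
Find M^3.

M^2 = [[14, 8], [−16, 14]]
M^3 = [[40, 46], [−92, 40]]

[[40, 46], [−92, 40]]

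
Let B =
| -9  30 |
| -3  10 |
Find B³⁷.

B² = B (a projection; rank 1, trace 1), so B³⁷ = B.

[[-9, 30], [-3, 10]]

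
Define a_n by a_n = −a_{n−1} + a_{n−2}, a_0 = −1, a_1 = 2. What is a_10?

−144

With companion matrix B = [[−1, 1], [1, 0]], [a_n, a_{n−1}]ᵀ = B·[a_{n−1}, a_{n−2}]ᵀ, so [a_10, a_9]ᵀ = B⁹·[a_1, a_0]ᵀ.
B⁹ = [[−55, 34], [34, −21]], giving [a_10, a_9]ᵀ = [[−144], [89]].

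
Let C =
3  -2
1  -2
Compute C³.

[[19, -10], [5, -6]]

C² = [[7, -2], [1, 2]]
C³ = [[19, -10], [5, -6]]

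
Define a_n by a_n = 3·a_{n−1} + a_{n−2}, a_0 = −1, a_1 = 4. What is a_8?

With companion matrix Q = [[3, 1], [1, 0]], [a_n, a_{n−1}]ᵀ = Q·[a_{n−1}, a_{n−2}]ᵀ, so [a_8, a_7]ᵀ = Q⁷·[a_1, a_0]ᵀ.
Q⁷ = [[3927, 1189], [1189, 360]], giving [a_8, a_7]ᵀ = [[14519], [4396]].

14519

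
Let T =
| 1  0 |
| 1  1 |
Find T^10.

[[1, 0], [10, 1]]

T = I + N where N = [[0, 0], [1, 0]] is strictly lower-triangular, so N^2 = 0.
(I + N)^10 = I + 10·N = [[1, 0], [10, 1]].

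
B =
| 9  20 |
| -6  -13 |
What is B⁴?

tr B = -4 and det B = 3, so the characteristic polynomial is λ² − (-4)λ + (3) with roots -3 and -1.
Eigenvectors give P = [[-5, -2], [3, 1]] with P⁻¹ = [[1, 2], [-3, -5]], and B = P·diag(-3, -1)·P⁻¹.
Then B⁴ = P·diag(81, 1)·P⁻¹ = [[-405, -2], [243, 1]] · [[1, 2], [-3, -5]] = [[-399, -800], [240, 481]].

[[-399, -800], [240, 481]]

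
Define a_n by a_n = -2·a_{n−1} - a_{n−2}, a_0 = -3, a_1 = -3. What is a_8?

45

With companion matrix Q = [[-2, -1], [1, 0]], [a_n, a_{n−1}]ᵀ = Q·[a_{n−1}, a_{n−2}]ᵀ, so [a_8, a_7]ᵀ = Q^7·[a_1, a_0]ᵀ.
Q^7 = [[-8, -7], [7, 6]], giving [a_8, a_7]ᵀ = [[45], [-39]].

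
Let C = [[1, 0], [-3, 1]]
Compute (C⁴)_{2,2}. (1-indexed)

C = I + N where N = [[0, 0], [-3, 0]] is strictly lower-triangular, so N² = 0.
(I + N)⁴ = I + 4·N = [[1, 0], [-12, 1]].

1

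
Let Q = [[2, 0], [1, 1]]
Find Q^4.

Q^2 = [[4, 0], [3, 1]]
Q^3 = [[8, 0], [7, 1]]
Q^4 = [[16, 0], [15, 1]]

[[16, 0], [15, 1]]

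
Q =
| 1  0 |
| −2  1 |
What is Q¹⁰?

[[1, 0], [−20, 1]]

Q = I + N where N = [[0, 0], [−2, 0]] is strictly lower-triangular, so N² = 0.
(I + N)¹⁰ = I + 10·N = [[1, 0], [−20, 1]].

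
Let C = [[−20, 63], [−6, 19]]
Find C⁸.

[[1786, −5355], [510, −1529]]

tr C = −1 and det C = −2, so the characteristic polynomial is λ² − (−1)λ + (−2) with roots 1 and −2.
Eigenvectors give P = [[3, −7], [1, −2]] with P⁻¹ = [[−2, 7], [−1, 3]], and C = P·diag(1, −2)·P⁻¹.
Then C⁸ = P·diag(1, 256)·P⁻¹ = [[3, −1792], [1, −512]] · [[−2, 7], [−1, 3]] = [[1786, −5355], [510, −1529]].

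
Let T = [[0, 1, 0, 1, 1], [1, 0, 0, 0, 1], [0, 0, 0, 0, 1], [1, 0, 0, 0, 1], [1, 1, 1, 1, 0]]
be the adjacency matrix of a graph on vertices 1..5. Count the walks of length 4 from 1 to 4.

10

The number of length-4 walks from vertex 1 to vertex 4 is entry (1,4) of T⁴, where T is the adjacency matrix.
T² = [[3, 1, 1, 1, 2], [1, 2, 1, 2, 1], [1, 1, 1, 1, 0], [1, 2, 1, 2, 1], [2, 1, 0, 1, 4]]
T³ = [[4, 5, 2, 5, 6], [5, 2, 1, 2, 6], [2, 1, 0, 1, 4], [5, 2, 1, 2, 6], [6, 6, 4, 6, 4]]
T⁴ = [[16, 10, 6, 10, 16], [10, 11, 6, 11, 10], [6, 6, 4, 6, 4], [10, 11, 6, 11, 10], [16, 10, 4, 10, 22]]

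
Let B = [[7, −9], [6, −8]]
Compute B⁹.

[[1027, −1539], [1026, −1538]]

tr B = −1 and det B = −2, so the characteristic polynomial is λ² − (−1)λ + (−2) with roots −2 and 1.
Eigenvectors give P = [[−1, 3], [−1, 2]] with P⁻¹ = [[2, −3], [1, −1]], and B = P·diag(−2, 1)·P⁻¹.
Then B⁹ = P·diag(−512, 1)·P⁻¹ = [[512, 3], [512, 2]] · [[2, −3], [1, −1]] = [[1027, −1539], [1026, −1538]].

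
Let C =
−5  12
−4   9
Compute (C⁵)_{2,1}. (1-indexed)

tr C = 4 and det C = 3, so the characteristic polynomial is λ² − (4)λ + (3) with roots 1 and 3.
Eigenvectors give P = [[−2, 3], [−1, 2]] with P⁻¹ = [[−2, 3], [−1, 2]], and C = P·diag(1, 3)·P⁻¹.
Then C⁵ = P·diag(1, 243)·P⁻¹ = [[−2, 729], [−1, 486]] · [[−2, 3], [−1, 2]] = [[−725, 1452], [−484, 969]].

−484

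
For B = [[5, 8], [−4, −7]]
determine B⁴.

[[−79, −160], [80, 161]]

tr B = −2 and det B = −3, so the characteristic polynomial is λ² − (−2)λ + (−3) with roots −3 and 1.
Eigenvectors give P = [[−1, 2], [1, −1]] with P⁻¹ = [[1, 2], [1, 1]], and B = P·diag(−3, 1)·P⁻¹.
Then B⁴ = P·diag(81, 1)·P⁻¹ = [[−81, 2], [81, −1]] · [[1, 2], [1, 1]] = [[−79, −160], [80, 161]].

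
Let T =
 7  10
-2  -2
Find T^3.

tr T = 5 and det T = 6, so the characteristic polynomial is λ² − (5)λ + (6) with roots 3 and 2.
Eigenvectors give P = [[-5, 2], [2, -1]] with P⁻¹ = [[-1, -2], [-2, -5]], and T = P·diag(3, 2)·P⁻¹.
Then T^3 = P·diag(27, 8)·P⁻¹ = [[-135, 16], [54, -8]] · [[-1, -2], [-2, -5]] = [[103, 190], [-38, -68]].

[[103, 190], [-38, -68]]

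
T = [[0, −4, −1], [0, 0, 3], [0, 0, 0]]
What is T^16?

[[0, 0, 0], [0, 0, 0], [0, 0, 0]]

T is strictly triangular, hence nilpotent: T^3 = 0, so T^16 = 0.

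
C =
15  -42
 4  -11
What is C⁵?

tr C = 4 and det C = 3, so the characteristic polynomial is λ² − (4)λ + (3) with roots 1 and 3.
Eigenvectors give P = [[-3, -7], [-1, -2]] with P⁻¹ = [[2, -7], [-1, 3]], and C = P·diag(1, 3)·P⁻¹.
Then C⁵ = P·diag(1, 243)·P⁻¹ = [[-3, -1701], [-1, -486]] · [[2, -7], [-1, 3]] = [[1695, -5082], [484, -1451]].

[[1695, -5082], [484, -1451]]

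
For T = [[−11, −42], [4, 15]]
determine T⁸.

[[−39359, −137760], [13120, 45921]]

tr T = 4 and det T = 3, so the characteristic polynomial is λ² − (4)λ + (3) with roots 3 and 1.
Eigenvectors give P = [[−3, 7], [1, −2]] with P⁻¹ = [[2, 7], [1, 3]], and T = P·diag(3, 1)·P⁻¹.
Then T⁸ = P·diag(6561, 1)·P⁻¹ = [[−19683, 7], [6561, −2]] · [[2, 7], [1, 3]] = [[−39359, −137760], [13120, 45921]].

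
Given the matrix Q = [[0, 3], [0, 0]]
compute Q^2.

Q is strictly triangular, hence nilpotent: Q^2 = 0, so Q^2 = 0.

[[0, 0], [0, 0]]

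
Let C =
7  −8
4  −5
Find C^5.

tr C = 2 and det C = −3, so the characteristic polynomial is λ² − (2)λ + (−3) with roots 3 and −1.
Eigenvectors give P = [[2, −1], [1, −1]] with P⁻¹ = [[1, −1], [1, −2]], and C = P·diag(3, −1)·P⁻¹.
Then C^5 = P·diag(243, −1)·P⁻¹ = [[486, 1], [243, 1]] · [[1, −1], [1, −2]] = [[487, −488], [244, −245]].

[[487, −488], [244, −245]]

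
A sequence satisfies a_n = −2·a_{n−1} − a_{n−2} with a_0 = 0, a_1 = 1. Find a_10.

−10

With companion matrix Q = [[−2, −1], [1, 0]], [a_n, a_{n−1}]ᵀ = Q·[a_{n−1}, a_{n−2}]ᵀ, so [a_10, a_9]ᵀ = Q⁹·[a_1, a_0]ᵀ.
Q⁹ = [[−10, −9], [9, 8]], giving [a_10, a_9]ᵀ = [[−10], [9]].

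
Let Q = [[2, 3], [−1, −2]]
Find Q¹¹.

[[2, 3], [−1, −2]]

Q² = I (check: tr Q = 0 and det Q = −1), so Q¹¹ = Q since 11 is odd.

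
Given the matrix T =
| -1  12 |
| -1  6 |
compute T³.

tr T = 5 and det T = 6, so the characteristic polynomial is λ² − (5)λ + (6) with roots 2 and 3.
Eigenvectors give P = [[4, 3], [1, 1]] with P⁻¹ = [[1, -3], [-1, 4]], and T = P·diag(2, 3)·P⁻¹.
Then T³ = P·diag(8, 27)·P⁻¹ = [[32, 81], [8, 27]] · [[1, -3], [-1, 4]] = [[-49, 228], [-19, 84]].

[[-49, 228], [-19, 84]]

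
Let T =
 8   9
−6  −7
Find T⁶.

tr T = 1 and det T = −2, so the characteristic polynomial is λ² − (1)λ + (−2) with roots 2 and −1.
Eigenvectors give P = [[3, −1], [−2, 1]] with P⁻¹ = [[1, 1], [2, 3]], and T = P·diag(2, −1)·P⁻¹.
Then T⁶ = P·diag(64, 1)·P⁻¹ = [[192, −1], [−128, 1]] · [[1, 1], [2, 3]] = [[190, 189], [−126, −125]].

[[190, 189], [−126, −125]]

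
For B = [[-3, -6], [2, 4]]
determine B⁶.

[[-3, -6], [2, 4]]

B² = B (a projection; rank 1, trace 1), so B⁶ = B.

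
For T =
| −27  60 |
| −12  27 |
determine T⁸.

[[6561, 0], [0, 6561]]

tr T = 0 and det T = −9, so the characteristic polynomial is λ² − (0)λ + (−9) with roots 3 and −3.
Eigenvectors give P = [[2, 5], [1, 2]] with P⁻¹ = [[−2, 5], [1, −2]], and T = P·diag(3, −3)·P⁻¹.
Then T⁸ = P·diag(6561, 6561)·P⁻¹ = [[13122, 32805], [6561, 13122]] · [[−2, 5], [1, −2]] = [[6561, 0], [0, 6561]].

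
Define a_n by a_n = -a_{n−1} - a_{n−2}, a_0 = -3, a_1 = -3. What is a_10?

-3

With companion matrix A = [[-1, -1], [1, 0]], [a_n, a_{n−1}]ᵀ = A·[a_{n−1}, a_{n−2}]ᵀ, so [a_10, a_9]ᵀ = A⁹·[a_1, a_0]ᵀ.
A⁹ = [[1, 0], [0, 1]], giving [a_10, a_9]ᵀ = [[-3], [-3]].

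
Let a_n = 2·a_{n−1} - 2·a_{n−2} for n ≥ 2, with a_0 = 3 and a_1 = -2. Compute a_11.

-256

With companion matrix B = [[2, -2], [1, 0]], [a_n, a_{n−1}]ᵀ = B·[a_{n−1}, a_{n−2}]ᵀ, so [a_11, a_10]ᵀ = B¹⁰·[a_1, a_0]ᵀ.
B¹⁰ = [[32, -64], [32, -32]], giving [a_11, a_10]ᵀ = [[-256], [-160]].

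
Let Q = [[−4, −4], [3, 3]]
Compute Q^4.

[[4, 4], [−3, −3]]

Q^2 = [[4, 4], [−3, −3]]
Q^3 = [[−4, −4], [3, 3]]
Q^4 = [[4, 4], [−3, −3]]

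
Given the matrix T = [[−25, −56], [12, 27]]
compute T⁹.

tr T = 2 and det T = −3, so the characteristic polynomial is λ² − (2)λ + (−3) with roots −1 and 3.
Eigenvectors give P = [[7, −2], [−3, 1]] with P⁻¹ = [[1, 2], [3, 7]], and T = P·diag(−1, 3)·P⁻¹.
Then T⁹ = P·diag(−1, 19683)·P⁻¹ = [[−7, −39366], [3, 19683]] · [[1, 2], [3, 7]] = [[−118105, −275576], [59052, 137787]].

[[−118105, −275576], [59052, 137787]]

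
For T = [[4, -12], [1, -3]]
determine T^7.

T² = T (a projection; rank 1, trace 1), so T^7 = T.

[[4, -12], [1, -3]]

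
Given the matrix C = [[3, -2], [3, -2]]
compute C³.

C² = C (a projection; rank 1, trace 1), so C³ = C.

[[3, -2], [3, -2]]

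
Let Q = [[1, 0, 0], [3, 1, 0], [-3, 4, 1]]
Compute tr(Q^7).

3

Q = I + N where N = [[0, 0, 0], [3, 0, 0], [-3, 4, 0]] is strictly lower-triangular, so N^3 = 0.
(I + N)^7 = I + 7·N + 21·N^2 = [[1, 0, 0], [21, 1, 0], [231, 28, 1]].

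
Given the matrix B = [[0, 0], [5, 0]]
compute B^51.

B is strictly triangular, hence nilpotent: B^2 = 0, so B^51 = 0.

[[0, 0], [0, 0]]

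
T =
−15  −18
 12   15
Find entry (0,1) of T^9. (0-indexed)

−118098

tr T = 0 and det T = −9, so the characteristic polynomial is λ² − (0)λ + (−9) with roots 3 and −3.
Eigenvectors give P = [[−1, 3], [1, −2]] with P⁻¹ = [[2, 3], [1, 1]], and T = P·diag(3, −3)·P⁻¹.
Then T^9 = P·diag(19683, −19683)·P⁻¹ = [[−19683, −59049], [19683, 39366]] · [[2, 3], [1, 1]] = [[−98415, −118098], [78732, 98415]].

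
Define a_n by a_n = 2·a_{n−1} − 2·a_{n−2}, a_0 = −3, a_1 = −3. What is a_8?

−48

With companion matrix B = [[2, −2], [1, 0]], [a_n, a_{n−1}]ᵀ = B·[a_{n−1}, a_{n−2}]ᵀ, so [a_8, a_7]ᵀ = B^7·[a_1, a_0]ᵀ.
B^7 = [[0, 16], [−8, 16]], giving [a_8, a_7]ᵀ = [[−48], [−24]].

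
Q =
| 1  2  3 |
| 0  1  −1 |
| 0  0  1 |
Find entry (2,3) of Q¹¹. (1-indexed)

Q = I + N where N = [[0, 2, 3], [0, 0, −1], [0, 0, 0]] is strictly upper-triangular, so N³ = 0.
(I + N)¹¹ = I + 11·N + 55·N² = [[1, 22, −77], [0, 1, −11], [0, 0, 1]].

−11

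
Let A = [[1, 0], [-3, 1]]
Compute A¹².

A = I + N where N = [[0, 0], [-3, 0]] is strictly lower-triangular, so N² = 0.
(I + N)¹² = I + 12·N = [[1, 0], [-36, 1]].

[[1, 0], [-36, 1]]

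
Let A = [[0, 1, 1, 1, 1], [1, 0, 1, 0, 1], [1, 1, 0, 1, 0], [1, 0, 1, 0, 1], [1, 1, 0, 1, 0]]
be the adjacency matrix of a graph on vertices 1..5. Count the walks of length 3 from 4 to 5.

8

The number of length-3 walks from vertex 4 to vertex 5 is entry (4,5) of A³, where A is the adjacency matrix.
A² = [[4, 2, 2, 2, 2], [2, 3, 1, 3, 1], [2, 1, 3, 1, 3], [2, 3, 1, 3, 1], [2, 1, 3, 1, 3]]
A³ = [[8, 8, 8, 8, 8], [8, 4, 8, 4, 8], [8, 8, 4, 8, 4], [8, 4, 8, 4, 8], [8, 8, 4, 8, 4]]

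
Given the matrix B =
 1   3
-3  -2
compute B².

[[-8, -3], [3, -5]]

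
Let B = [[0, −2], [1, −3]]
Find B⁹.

tr B = −3 and det B = 2, so the characteristic polynomial is λ² − (−3)λ + (2) with roots −1 and −2.
Eigenvectors give P = [[2, −1], [1, −1]] with P⁻¹ = [[1, −1], [1, −2]], and B = P·diag(−1, −2)·P⁻¹.
Then B⁹ = P·diag(−1, −512)·P⁻¹ = [[−2, 512], [−1, 512]] · [[1, −1], [1, −2]] = [[510, −1022], [511, −1023]].

[[510, −1022], [511, −1023]]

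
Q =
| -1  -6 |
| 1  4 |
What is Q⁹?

[[-1021, -3066], [511, 1534]]

tr Q = 3 and det Q = 2, so the characteristic polynomial is λ² − (3)λ + (2) with roots 2 and 1.
Eigenvectors give P = [[2, 3], [-1, -1]] with P⁻¹ = [[-1, -3], [1, 2]], and Q = P·diag(2, 1)·P⁻¹.
Then Q⁹ = P·diag(512, 1)·P⁻¹ = [[1024, 3], [-512, -1]] · [[-1, -3], [1, 2]] = [[-1021, -3066], [511, 1534]].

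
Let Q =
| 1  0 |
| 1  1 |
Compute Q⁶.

[[1, 0], [6, 1]]

Q = I + N where N = [[0, 0], [1, 0]] is strictly lower-triangular, so N² = 0.
(I + N)⁶ = I + 6·N = [[1, 0], [6, 1]].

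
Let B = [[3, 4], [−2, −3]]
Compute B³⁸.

B² = I (check: tr B = 0 and det B = −1), so B³⁸ = I since 38 is even.

[[1, 0], [0, 1]]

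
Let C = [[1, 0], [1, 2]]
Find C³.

tr C = 3 and det C = 2, so the characteristic polynomial is λ² − (3)λ + (2) with roots 1 and 2.
Eigenvectors give P = [[-1, 0], [1, 1]] with P⁻¹ = [[-1, 0], [1, 1]], and C = P·diag(1, 2)·P⁻¹.
Then C³ = P·diag(1, 8)·P⁻¹ = [[-1, 0], [1, 8]] · [[-1, 0], [1, 1]] = [[1, 0], [7, 8]].

[[1, 0], [7, 8]]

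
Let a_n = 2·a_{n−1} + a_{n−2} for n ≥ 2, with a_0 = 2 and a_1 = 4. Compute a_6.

With companion matrix M = [[2, 1], [1, 0]], [a_n, a_{n−1}]ᵀ = M·[a_{n−1}, a_{n−2}]ᵀ, so [a_6, a_5]ᵀ = M^5·[a_1, a_0]ᵀ.
M^5 = [[70, 29], [29, 12]], giving [a_6, a_5]ᵀ = [[338], [140]].

338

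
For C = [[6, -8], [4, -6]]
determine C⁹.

tr C = 0 and det C = -4, so the characteristic polynomial is λ² − (0)λ + (-4) with roots -2 and 2.
Eigenvectors give P = [[1, 2], [1, 1]] with P⁻¹ = [[-1, 2], [1, -1]], and C = P·diag(-2, 2)·P⁻¹.
Then C⁹ = P·diag(-512, 512)·P⁻¹ = [[-512, 1024], [-512, 512]] · [[-1, 2], [1, -1]] = [[1536, -2048], [1024, -1536]].

[[1536, -2048], [1024, -1536]]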